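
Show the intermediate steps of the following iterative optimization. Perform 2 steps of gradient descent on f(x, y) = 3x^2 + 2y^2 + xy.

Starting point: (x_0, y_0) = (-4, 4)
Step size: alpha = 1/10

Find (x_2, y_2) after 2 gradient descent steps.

f(x,y) = 3x^2 + 2y^2 + xy
grad_x = 6x + 1y, grad_y = 4y + 1x
Step 1: grad = (-20, 12), (-2, 14/5)
Step 2: grad = (-46/5, 46/5), (-27/25, 47/25)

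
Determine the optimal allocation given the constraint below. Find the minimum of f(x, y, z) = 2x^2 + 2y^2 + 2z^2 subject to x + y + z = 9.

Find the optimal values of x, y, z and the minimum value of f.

Using Lagrange multipliers on f = 2x^2 + 2y^2 + 2z^2 with constraint x + y + z = 9:
Conditions: 2*2*x = lambda, 2*2*y = lambda, 2*2*z = lambda
So x = lambda/4, y = lambda/4, z = lambda/4
Substituting into constraint: lambda * (3/4) = 9
lambda = 12
x = 3, y = 3, z = 3
Minimum value = 54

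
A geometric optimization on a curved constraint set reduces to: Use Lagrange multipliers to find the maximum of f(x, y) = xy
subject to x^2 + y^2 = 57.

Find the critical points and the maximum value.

Lagrange conditions: y = 2*lambda*x and x = 2*lambda*y
If x = 0 then y = 0, violating the constraint, so x, y != 0.
Dividing: y/x = x/y => x^2 = y^2 => y = x or y = -x
Constraint: 2x^2 = 57 => x^2 = 57/2 => x = +/-sqrt(57/2)
Critical points: (sqrt(57/2), sqrt(57/2)), (-sqrt(57/2), -sqrt(57/2)), (sqrt(57/2), -sqrt(57/2)), (-sqrt(57/2), sqrt(57/2))
  y = x:  xy = x^2 = 57/2  at (sqrt(57/2), sqrt(57/2)) and (-sqrt(57/2), -sqrt(57/2))
  y = -x: xy = -x^2 = -57/2 at (sqrt(57/2), -sqrt(57/2)) and (-sqrt(57/2), sqrt(57/2))
Maximum xy = 57/2 at (sqrt(57/2), sqrt(57/2)) and (-sqrt(57/2), -sqrt(57/2))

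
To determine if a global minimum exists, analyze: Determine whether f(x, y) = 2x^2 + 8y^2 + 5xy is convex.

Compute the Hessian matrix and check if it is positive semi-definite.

f(x,y) = 2x^2 + 8y^2 + 5xy
Hessian H = [[4, 5], [5, 16]]
trace(H) = 20, det(H) = 39
Eigenvalues: (20 +/- sqrt(244)) / 2 = 17.81, 2.19
Since both eigenvalues > 0, f is convex.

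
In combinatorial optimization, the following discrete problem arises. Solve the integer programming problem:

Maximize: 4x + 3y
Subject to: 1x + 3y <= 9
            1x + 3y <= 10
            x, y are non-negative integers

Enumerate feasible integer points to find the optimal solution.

Constraint 1: 1x + 3y <= 9
Constraint 2: 1x + 3y <= 10
Feasible x range (need y >= 0): 0 <= x <= min(9/1, 10/1) => x in {0, ..., 9}.
Enumerate feasible integer points row by row (the coefficient of y is 3 > 0, so for each x the largest feasible y gives the best value):
  x = 0: y <= min((9 - 1*0)/3, (10 - 1*0)/3) => y in {0, ..., 3}; best 4*0 + 3*3 = 9
  x = 1: y <= min((9 - 1*1)/3, (10 - 1*1)/3) => y in {0, ..., 2}; best 4*1 + 3*2 = 10
  x = 2: y <= min((9 - 1*2)/3, (10 - 1*2)/3) => y in {0, ..., 2}; best 4*2 + 3*2 = 14
  x = 3: y <= min((9 - 1*3)/3, (10 - 1*3)/3) => y in {0, ..., 2}; best 4*3 + 3*2 = 18
  x = 4: y <= min((9 - 1*4)/3, (10 - 1*4)/3) => y in {0, ..., 1}; best 4*4 + 3*1 = 19
  x = 5: y <= min((9 - 1*5)/3, (10 - 1*5)/3) => y in {0, ..., 1}; best 4*5 + 3*1 = 23
  x = 6: y <= min((9 - 1*6)/3, (10 - 1*6)/3) => y in {0, ..., 1}; best 4*6 + 3*1 = 27
  x = 7: y <= min((9 - 1*7)/3, (10 - 1*7)/3) => y in {0}; best 4*7 + 3*0 = 28
  x = 8: y <= min((9 - 1*8)/3, (10 - 1*8)/3) => y in {0}; best 4*8 + 3*0 = 32
  x = 9: y <= min((9 - 1*9)/3, (10 - 1*9)/3) => y in {0}; best 4*9 + 3*0 = 36
The maximum 4x + 3y = 36 is achieved at x = 9, y = 0.
Check: 1*9 + 3*0 = 9 <= 9 and 1*9 + 3*0 = 9 <= 10.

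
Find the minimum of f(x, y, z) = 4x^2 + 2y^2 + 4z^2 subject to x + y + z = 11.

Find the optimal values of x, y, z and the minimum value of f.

Using Lagrange multipliers on f = 4x^2 + 2y^2 + 4z^2 with constraint x + y + z = 11:
Conditions: 2*4*x = lambda, 2*2*y = lambda, 2*4*z = lambda
So x = lambda/8, y = lambda/4, z = lambda/8
Substituting into constraint: lambda * (1/2) = 11
lambda = 22
x = 11/4, y = 11/2, z = 11/4
Minimum value = 121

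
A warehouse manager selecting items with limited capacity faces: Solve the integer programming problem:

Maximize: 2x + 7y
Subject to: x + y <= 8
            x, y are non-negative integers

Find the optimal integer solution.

Objective: 2x + 7y, constraint: x + y <= 8
Coefficient of y is 7 > coefficient of x is 2, so allocate the entire budget to y.
Optimal: x = 0, y = 8, value = 56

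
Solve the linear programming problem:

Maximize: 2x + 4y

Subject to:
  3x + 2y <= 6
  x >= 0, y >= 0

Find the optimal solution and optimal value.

The feasible region has vertices at [(0, 0), (2, 0), (0, 3)].
Checking objective 2x + 4y at each vertex:
  (0, 0): 2*0 + 4*0 = 0
  (2, 0): 2*2 + 4*0 = 4
  (0, 3): 2*0 + 4*3 = 12
Maximum is 12 at (0, 3).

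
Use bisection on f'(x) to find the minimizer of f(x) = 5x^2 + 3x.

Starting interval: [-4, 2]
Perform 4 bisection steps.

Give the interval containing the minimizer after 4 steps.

Finding critical point of f(x) = 5x^2 + 3x using bisection on f'(x) = 10x + 3.
f'(x) = 0 when x = -3/10.
Starting interval: [-4, 2]
Step 1: mid = -1, f'(mid) = -7, new interval = [-1, 2]
Step 2: mid = 1/2, f'(mid) = 8, new interval = [-1, 1/2]
Step 3: mid = -1/4, f'(mid) = 1/2, new interval = [-1, -1/4]
Step 4: mid = -5/8, f'(mid) = -13/4, new interval = [-5/8, -1/4]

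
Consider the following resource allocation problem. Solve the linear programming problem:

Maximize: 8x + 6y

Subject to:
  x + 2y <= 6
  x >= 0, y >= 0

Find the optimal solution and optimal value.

The feasible region has vertices at [(0, 0), (6, 0), (0, 3)].
Checking objective 8x + 6y at each vertex:
  (0, 0): 8*0 + 6*0 = 0
  (6, 0): 8*6 + 6*0 = 48
  (0, 3): 8*0 + 6*3 = 18
Maximum is 48 at (6, 0).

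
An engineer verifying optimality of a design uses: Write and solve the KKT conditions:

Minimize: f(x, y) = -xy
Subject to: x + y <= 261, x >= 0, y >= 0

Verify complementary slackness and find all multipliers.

Problem: min -xy s.t. x + y <= 261 (multiplier lambda), x >= 0 (mu_x), y >= 0 (mu_y)
KKT stationarity: -y + lambda - mu_x = 0, -x + lambda - mu_y = 0, with lambda, mu_x, mu_y >= 0
Complementary slackness: lambda*(x + y - 261) = 0, mu_x*x = 0, mu_y*y = 0
If lambda = 0: y = -mu_x <= 0 and x = -mu_y <= 0 force x = y = 0 with f = 0; but x = y = 261/2 is feasible with f = -68121/4 < 0, so this is not the minimum. Hence lambda > 0 and x + y = 261.
Try x > 0, y > 0 (so mu_x = mu_y = 0): y = lambda, x = lambda => x = y = lambda
x + y = 261 => 2*lambda = 261 => lambda = 261/2
x* = y* = 261/2 > 0, consistent with mu_x = mu_y = 0.
(Any feasible point with x = 0 or y = 0 has f = 0 > -68121/4, so the minimum is not on those boundaries.)
min(-xy) = -68121/4 (i.e. max xy = 68121/4)
Multipliers: lambda = 261/2, mu_x = 0, mu_y = 0
Complementary slackness: lambda*(x + y - 261) = 261/2*(261/2 + 261/2 - 261) = 0, mu_x*x = 0*261/2 = 0, mu_y*y = 0*261/2 = 0. Satisfied.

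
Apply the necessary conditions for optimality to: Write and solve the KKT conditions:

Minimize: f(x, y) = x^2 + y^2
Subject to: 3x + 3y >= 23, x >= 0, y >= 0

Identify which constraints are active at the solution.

KKT conditions for min x^2 + y^2 s.t. 3x + 3y >= 23, x >= 0, y >= 0:
Stationarity: 2x = mu*3 + mu_x, 2y = mu*3 + mu_y, with mu, mu_x, mu_y >= 0
Complementary slackness: mu*(3x + 3y - 23) = 0, mu_x*x = 0, mu_y*y = 0
(0, 0) is infeasible (3*0 + 3*0 < 23), so if mu = 0 stationarity would force x = mu_x/2 >= 0, y = mu_y/2 >= 0 with mu_x*x = mu_y*y = 0, i.e. x = y = 0: contradiction. Hence mu > 0 and 3x + 3y = 23 is active.
Try x > 0, y > 0 (so mu_x = mu_y = 0): x = 3*mu/2, y = 3*mu/2
Substitute: 3*(3*mu/2) + 3*(3*mu/2) = 23
  mu*18/2 = 23 => mu = 23/9
x* = 23/6 > 0, y* = 23/6 > 0, consistent with mu_x = mu_y = 0.
f is convex and the constraints are linear, so this KKT point is the global minimum.
f* = 529/18
Active constraints: 3x + 3y >= 23 (holds with equality, mu = 23/9 > 0); x >= 0 and y >= 0 are inactive (mu_x = mu_y = 0).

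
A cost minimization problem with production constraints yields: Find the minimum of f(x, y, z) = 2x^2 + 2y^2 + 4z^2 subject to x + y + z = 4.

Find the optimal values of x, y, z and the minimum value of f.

Using Lagrange multipliers on f = 2x^2 + 2y^2 + 4z^2 with constraint x + y + z = 4:
Conditions: 2*2*x = lambda, 2*2*y = lambda, 2*4*z = lambda
So x = lambda/4, y = lambda/4, z = lambda/8
Substituting into constraint: lambda * (5/8) = 4
lambda = 32/5
x = 8/5, y = 8/5, z = 4/5
Minimum value = 64/5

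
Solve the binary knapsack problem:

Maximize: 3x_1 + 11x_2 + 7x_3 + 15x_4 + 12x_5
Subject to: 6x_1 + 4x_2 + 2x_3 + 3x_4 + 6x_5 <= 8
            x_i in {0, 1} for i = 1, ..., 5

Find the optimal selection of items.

Items: item 1 (v=3, w=6), item 2 (v=11, w=4), item 3 (v=7, w=2), item 4 (v=15, w=3), item 5 (v=12, w=6)
Capacity: 8
Checking all 32 subsets (w = total weight, v = total value):
  {}: w = 0, v = 0
  {1}: w = 6, v = 3
  {2}: w = 4, v = 11
  {3}: w = 2, v = 7
  {4}: w = 3, v = 15
  {5}: w = 6, v = 12
  {1, 2}: w = 10 > 8, infeasible
  {1, 3}: w = 8, v = 10
  {1, 4}: w = 9 > 8, infeasible
  {1, 5}: w = 12 > 8, infeasible
  {2, 3}: w = 6, v = 18
  {2, 4}: w = 7, v = 26
  {2, 5}: w = 10 > 8, infeasible
  {3, 4}: w = 5, v = 22
  {3, 5}: w = 8, v = 19
  {4, 5}: w = 9 > 8, infeasible
  {1, 2, 3}: w = 12 > 8, infeasible
  {1, 2, 4}: w = 13 > 8, infeasible
  {1, 2, 5}: w = 16 > 8, infeasible
  {1, 3, 4}: w = 11 > 8, infeasible
  {1, 3, 5}: w = 14 > 8, infeasible
  {1, 4, 5}: w = 15 > 8, infeasible
  {2, 3, 4}: w = 9 > 8, infeasible
  {2, 3, 5}: w = 12 > 8, infeasible
  {2, 4, 5}: w = 13 > 8, infeasible
  {3, 4, 5}: w = 11 > 8, infeasible
  {1, 2, 3, 4}: w = 15 > 8, infeasible
  {1, 2, 3, 5}: w = 18 > 8, infeasible
  {1, 2, 4, 5}: w = 19 > 8, infeasible
  {1, 3, 4, 5}: w = 17 > 8, infeasible
  {2, 3, 4, 5}: w = 15 > 8, infeasible
  {1, 2, 3, 4, 5}: w = 21 > 8, infeasible
Best feasible subset: items [2, 4]
Total weight: 7 <= 8, total value: 26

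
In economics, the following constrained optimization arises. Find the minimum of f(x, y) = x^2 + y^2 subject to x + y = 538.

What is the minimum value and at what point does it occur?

Substitute y = 538 - x into f(x,y) = x^2 + y^2:
g(x) = x^2 + (538 - x)^2 = 2x^2 - 1076x + 289444
g'(x) = 4x - 1076 = 0  =>  x = 269
y = 538 - 269 = 269
Minimum value = 269^2 + 269^2 = 144722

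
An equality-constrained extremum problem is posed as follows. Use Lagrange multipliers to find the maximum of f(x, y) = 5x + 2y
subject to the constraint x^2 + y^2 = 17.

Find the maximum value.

Set up Lagrange conditions: grad f = lambda * grad g
  5 = 2*lambda*x
  2 = 2*lambda*y
From these: x/y = 5/2, so x = 5t, y = 2t for some t.
Substitute into constraint: (5t)^2 + (2t)^2 = 17
  t^2 * 29 = 17
  t = sqrt(17/29)
Maximum = 5*x + 2*y = (5^2 + 2^2)*t = 29 * sqrt(17/29) = sqrt(493)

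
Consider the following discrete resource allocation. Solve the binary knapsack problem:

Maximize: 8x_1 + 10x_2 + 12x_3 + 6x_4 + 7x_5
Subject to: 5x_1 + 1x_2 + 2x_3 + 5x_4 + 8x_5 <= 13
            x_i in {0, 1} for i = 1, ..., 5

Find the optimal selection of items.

Items: item 1 (v=8, w=5), item 2 (v=10, w=1), item 3 (v=12, w=2), item 4 (v=6, w=5), item 5 (v=7, w=8)
Capacity: 13
Checking all 32 subsets (w = total weight, v = total value):
  {}: w = 0, v = 0
  {1}: w = 5, v = 8
  {2}: w = 1, v = 10
  {3}: w = 2, v = 12
  {4}: w = 5, v = 6
  {5}: w = 8, v = 7
  {1, 2}: w = 6, v = 18
  {1, 3}: w = 7, v = 20
  {1, 4}: w = 10, v = 14
  {1, 5}: w = 13, v = 15
  {2, 3}: w = 3, v = 22
  {2, 4}: w = 6, v = 16
  {2, 5}: w = 9, v = 17
  {3, 4}: w = 7, v = 18
  {3, 5}: w = 10, v = 19
  {4, 5}: w = 13, v = 13
  {1, 2, 3}: w = 8, v = 30
  {1, 2, 4}: w = 11, v = 24
  {1, 2, 5}: w = 14 > 13, infeasible
  {1, 3, 4}: w = 12, v = 26
  {1, 3, 5}: w = 15 > 13, infeasible
  {1, 4, 5}: w = 18 > 13, infeasible
  {2, 3, 4}: w = 8, v = 28
  {2, 3, 5}: w = 11, v = 29
  {2, 4, 5}: w = 14 > 13, infeasible
  {3, 4, 5}: w = 15 > 13, infeasible
  {1, 2, 3, 4}: w = 13, v = 36
  {1, 2, 3, 5}: w = 16 > 13, infeasible
  {1, 2, 4, 5}: w = 19 > 13, infeasible
  {1, 3, 4, 5}: w = 20 > 13, infeasible
  {2, 3, 4, 5}: w = 16 > 13, infeasible
  {1, 2, 3, 4, 5}: w = 21 > 13, infeasible
Best feasible subset: items [1, 2, 3, 4]
Total weight: 13 <= 13, total value: 36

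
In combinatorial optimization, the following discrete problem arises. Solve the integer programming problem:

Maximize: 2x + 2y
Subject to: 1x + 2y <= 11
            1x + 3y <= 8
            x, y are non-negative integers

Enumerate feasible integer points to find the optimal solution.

Constraint 1: 1x + 2y <= 11
Constraint 2: 1x + 3y <= 8
Feasible x range (need y >= 0): 0 <= x <= min(11/1, 8/1) => x in {0, ..., 8}.
Enumerate feasible integer points row by row (the coefficient of y is 2 > 0, so for each x the largest feasible y gives the best value):
  x = 0: y <= min((11 - 1*0)/2, (8 - 1*0)/3) => y in {0, ..., 2}; best 2*0 + 2*2 = 4
  x = 1: y <= min((11 - 1*1)/2, (8 - 1*1)/3) => y in {0, ..., 2}; best 2*1 + 2*2 = 6
  x = 2: y <= min((11 - 1*2)/2, (8 - 1*2)/3) => y in {0, ..., 2}; best 2*2 + 2*2 = 8
  x = 3: y <= min((11 - 1*3)/2, (8 - 1*3)/3) => y in {0, ..., 1}; best 2*3 + 2*1 = 8
  x = 4: y <= min((11 - 1*4)/2, (8 - 1*4)/3) => y in {0, ..., 1}; best 2*4 + 2*1 = 10
  x = 5: y <= min((11 - 1*5)/2, (8 - 1*5)/3) => y in {0, ..., 1}; best 2*5 + 2*1 = 12
  x = 6: y <= min((11 - 1*6)/2, (8 - 1*6)/3) => y in {0}; best 2*6 + 2*0 = 12
  x = 7: y <= min((11 - 1*7)/2, (8 - 1*7)/3) => y in {0}; best 2*7 + 2*0 = 14
  x = 8: y <= min((11 - 1*8)/2, (8 - 1*8)/3) => y in {0}; best 2*8 + 2*0 = 16
The maximum 2x + 2y = 16 is achieved at x = 8, y = 0.
Check: 1*8 + 2*0 = 8 <= 11 and 1*8 + 3*0 = 8 <= 8.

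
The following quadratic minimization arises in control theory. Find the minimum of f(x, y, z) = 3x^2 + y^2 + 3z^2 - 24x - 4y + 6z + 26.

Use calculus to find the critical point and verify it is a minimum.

f(x,y,z) = 3x^2 + y^2 + 3z^2 - 24x - 4y + 6z + 26
df/dx = 6x + (-24) = 0 => x = 4
df/dy = 2y + (-4) = 0 => y = 2
df/dz = 6z + (6) = 0 => z = -1
f(4,2,-1) = 3*(4)^2 + 1*(2)^2 + 3*(-1)^2 + -24*(4) + -4*(2) + 6*(-1) + 26 = -29
Hessian is diagonal with entries 6, 2, 6 > 0, confirmed minimum.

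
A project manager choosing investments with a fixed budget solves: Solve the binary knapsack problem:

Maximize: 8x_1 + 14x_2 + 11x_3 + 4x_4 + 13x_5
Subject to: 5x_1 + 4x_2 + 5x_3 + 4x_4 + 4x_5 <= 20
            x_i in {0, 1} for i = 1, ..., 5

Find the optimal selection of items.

Items: item 1 (v=8, w=5), item 2 (v=14, w=4), item 3 (v=11, w=5), item 4 (v=4, w=4), item 5 (v=13, w=4)
Capacity: 20
Checking all 32 subsets (w = total weight, v = total value):
  {}: w = 0, v = 0
  {1}: w = 5, v = 8
  {2}: w = 4, v = 14
  {3}: w = 5, v = 11
  {4}: w = 4, v = 4
  {5}: w = 4, v = 13
  {1, 2}: w = 9, v = 22
  {1, 3}: w = 10, v = 19
  {1, 4}: w = 9, v = 12
  {1, 5}: w = 9, v = 21
  {2, 3}: w = 9, v = 25
  {2, 4}: w = 8, v = 18
  {2, 5}: w = 8, v = 27
  {3, 4}: w = 9, v = 15
  {3, 5}: w = 9, v = 24
  {4, 5}: w = 8, v = 17
  {1, 2, 3}: w = 14, v = 33
  {1, 2, 4}: w = 13, v = 26
  {1, 2, 5}: w = 13, v = 35
  {1, 3, 4}: w = 14, v = 23
  {1, 3, 5}: w = 14, v = 32
  {1, 4, 5}: w = 13, v = 25
  {2, 3, 4}: w = 13, v = 29
  {2, 3, 5}: w = 13, v = 38
  {2, 4, 5}: w = 12, v = 31
  {3, 4, 5}: w = 13, v = 28
  {1, 2, 3, 4}: w = 18, v = 37
  {1, 2, 3, 5}: w = 18, v = 46
  {1, 2, 4, 5}: w = 17, v = 39
  {1, 3, 4, 5}: w = 18, v = 36
  {2, 3, 4, 5}: w = 17, v = 42
  {1, 2, 3, 4, 5}: w = 22 > 20, infeasible
Best feasible subset: items [1, 2, 3, 5]
Total weight: 18 <= 20, total value: 46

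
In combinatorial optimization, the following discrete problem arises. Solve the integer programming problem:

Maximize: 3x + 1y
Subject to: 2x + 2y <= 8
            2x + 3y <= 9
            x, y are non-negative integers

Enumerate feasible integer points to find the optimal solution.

Constraint 1: 2x + 2y <= 8
Constraint 2: 2x + 3y <= 9
Feasible x range (need y >= 0): 0 <= x <= min(8/2, 9/2) => x in {0, ..., 4}.
Enumerate feasible integer points row by row (the coefficient of y is 1 > 0, so for each x the largest feasible y gives the best value):
  x = 0: y <= min((8 - 2*0)/2, (9 - 2*0)/3) => y in {0, ..., 3}; best 3*0 + 1*3 = 3
  x = 1: y <= min((8 - 2*1)/2, (9 - 2*1)/3) => y in {0, ..., 2}; best 3*1 + 1*2 = 5
  x = 2: y <= min((8 - 2*2)/2, (9 - 2*2)/3) => y in {0, ..., 1}; best 3*2 + 1*1 = 7
  x = 3: y <= min((8 - 2*3)/2, (9 - 2*3)/3) => y in {0, ..., 1}; best 3*3 + 1*1 = 10
  x = 4: y <= min((8 - 2*4)/2, (9 - 2*4)/3) => y in {0}; best 3*4 + 1*0 = 12
The maximum 3x + 1y = 12 is achieved at x = 4, y = 0.
Check: 2*4 + 2*0 = 8 <= 8 and 2*4 + 3*0 = 8 <= 9.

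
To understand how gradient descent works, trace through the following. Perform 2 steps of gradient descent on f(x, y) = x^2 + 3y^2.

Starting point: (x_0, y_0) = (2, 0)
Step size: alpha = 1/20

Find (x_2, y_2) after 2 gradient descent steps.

f(x,y) = x^2 + 3y^2
grad_x = 2x + 0y, grad_y = 6y + 0x
Step 1: grad = (4, 0), (9/5, 0)
Step 2: grad = (18/5, 0), (81/50, 0)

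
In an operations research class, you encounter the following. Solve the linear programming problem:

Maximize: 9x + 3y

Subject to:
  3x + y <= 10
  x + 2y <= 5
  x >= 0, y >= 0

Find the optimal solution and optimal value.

Feasible vertices: (0, 0), (0, 5/2), (3, 1), (10/3, 0)
Objective 9x + 3y at each:
  (0, 0): 0
  (0, 5/2): 15/2
  (3, 1): 30
  (10/3, 0): 30
Maximum is 30 at (3, 1).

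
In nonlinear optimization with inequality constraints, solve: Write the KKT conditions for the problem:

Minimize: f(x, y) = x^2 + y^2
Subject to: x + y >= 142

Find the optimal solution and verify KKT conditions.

KKT conditions for min x^2 + y^2 s.t. x + y >= 142:
Stationarity: 2x = mu, 2y = mu
So x = y = mu/2.
Complementary slackness: mu*(x + y - 142) = 0
Primal feasibility: x + y >= 142; dual feasibility: mu >= 0
If mu = 0 then x = y = 0, but 0 + 0 < 142 is infeasible, so the constraint is active.
Constraint active: x + y = 2*(mu/2) = 142 => mu = 142
x = y = 71, f = 10082
Verify: stationarity 2*71 = 142 = mu; primal 71 + 71 = 142 >= 142; dual mu = 142 >= 0; complementary slackness 142*(142 - 142) = 0. All KKT conditions hold.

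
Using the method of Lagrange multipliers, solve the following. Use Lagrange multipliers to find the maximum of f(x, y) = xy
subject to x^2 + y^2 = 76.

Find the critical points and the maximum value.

Lagrange conditions: y = 2*lambda*x and x = 2*lambda*y
If x = 0 then y = 0, violating the constraint, so x, y != 0.
Dividing: y/x = x/y => x^2 = y^2 => y = x or y = -x
Constraint: 2x^2 = 76 => x^2 = 38 => x = +/-sqrt(38)
Critical points: (sqrt(38), sqrt(38)), (-sqrt(38), -sqrt(38)), (sqrt(38), -sqrt(38)), (-sqrt(38), sqrt(38))
  y = x:  xy = x^2 = 38  at (sqrt(38), sqrt(38)) and (-sqrt(38), -sqrt(38))
  y = -x: xy = -x^2 = -38 at (sqrt(38), -sqrt(38)) and (-sqrt(38), sqrt(38))
Maximum xy = 38 at (sqrt(38), sqrt(38)) and (-sqrt(38), -sqrt(38))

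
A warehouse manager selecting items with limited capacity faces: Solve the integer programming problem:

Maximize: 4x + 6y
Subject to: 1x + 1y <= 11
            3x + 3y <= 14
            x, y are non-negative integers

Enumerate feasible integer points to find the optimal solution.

Constraint 1: 1x + 1y <= 11
Constraint 2: 3x + 3y <= 14
Feasible x range (need y >= 0): 0 <= x <= min(11/1, 14/3) => x in {0, ..., 4}.
Enumerate feasible integer points row by row (the coefficient of y is 6 > 0, so for each x the largest feasible y gives the best value):
  x = 0: y <= min((11 - 1*0)/1, (14 - 3*0)/3) => y in {0, ..., 4}; best 4*0 + 6*4 = 24
  x = 1: y <= min((11 - 1*1)/1, (14 - 3*1)/3) => y in {0, ..., 3}; best 4*1 + 6*3 = 22
  x = 2: y <= min((11 - 1*2)/1, (14 - 3*2)/3) => y in {0, ..., 2}; best 4*2 + 6*2 = 20
  x = 3: y <= min((11 - 1*3)/1, (14 - 3*3)/3) => y in {0, ..., 1}; best 4*3 + 6*1 = 18
  x = 4: y <= min((11 - 1*4)/1, (14 - 3*4)/3) => y in {0}; best 4*4 + 6*0 = 16
The maximum 4x + 6y = 24 is achieved at x = 0, y = 4.
Check: 1*0 + 1*4 = 4 <= 11 and 3*0 + 3*4 = 12 <= 14.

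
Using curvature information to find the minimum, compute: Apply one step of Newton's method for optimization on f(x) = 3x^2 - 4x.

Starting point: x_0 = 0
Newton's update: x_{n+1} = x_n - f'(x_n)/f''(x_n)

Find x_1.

f(x) = 3x^2 - 4x
f'(x) = 6x + (-4), f''(x) = 6
Newton step: x_1 = x_0 - f'(x_0)/f''(x_0)
f'(0) = -4
x_1 = 0 - -4/6 = 2/3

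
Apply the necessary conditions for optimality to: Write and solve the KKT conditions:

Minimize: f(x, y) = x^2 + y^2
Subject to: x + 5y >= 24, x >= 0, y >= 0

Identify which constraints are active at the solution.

KKT conditions for min x^2 + y^2 s.t. 1x + 5y >= 24, x >= 0, y >= 0:
Stationarity: 2x = mu*1 + mu_x, 2y = mu*5 + mu_y, with mu, mu_x, mu_y >= 0
Complementary slackness: mu*(x + 5y - 24) = 0, mu_x*x = 0, mu_y*y = 0
(0, 0) is infeasible (1*0 + 5*0 < 24), so if mu = 0 stationarity would force x = mu_x/2 >= 0, y = mu_y/2 >= 0 with mu_x*x = mu_y*y = 0, i.e. x = y = 0: contradiction. Hence mu > 0 and x + 5y = 24 is active.
Try x > 0, y > 0 (so mu_x = mu_y = 0): x = 1*mu/2, y = 5*mu/2
Substitute: 1*(1*mu/2) + 5*(5*mu/2) = 24
  mu*26/2 = 24 => mu = 24/13
x* = 12/13 > 0, y* = 60/13 > 0, consistent with mu_x = mu_y = 0.
f is convex and the constraints are linear, so this KKT point is the global minimum.
f* = 288/13
Active constraints: x + 5y >= 24 (holds with equality, mu = 24/13 > 0); x >= 0 and y >= 0 are inactive (mu_x = mu_y = 0).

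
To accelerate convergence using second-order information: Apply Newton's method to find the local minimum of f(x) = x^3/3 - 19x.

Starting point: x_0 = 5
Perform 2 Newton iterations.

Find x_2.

f(x) = x^3/3 - 19x
f'(x) = x^2 - 19, f''(x) = 2x
Newton update: x_{n+1} = x_n - (x_n^2 - 19)/(2*x_n)
Step 1: x_0 = 5, f'=6, f''=10, x_1 = 22/5
Step 2: x_1 = 22/5, f'=9/25, f''=44/5, x_2 = 959/220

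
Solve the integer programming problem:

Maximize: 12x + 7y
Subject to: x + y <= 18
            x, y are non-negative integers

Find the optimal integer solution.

Objective: 12x + 7y, constraint: x + y <= 18
Coefficient of x is 12 >= coefficient of y is 7, so allocate the entire budget to x.
Optimal: x = 18, y = 0, value = 216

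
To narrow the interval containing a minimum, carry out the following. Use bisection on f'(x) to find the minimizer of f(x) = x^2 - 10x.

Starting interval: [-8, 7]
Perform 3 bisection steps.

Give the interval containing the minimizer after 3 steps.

Finding critical point of f(x) = x^2 - 10x using bisection on f'(x) = 2x + -10.
f'(x) = 0 when x = 5.
Starting interval: [-8, 7]
Step 1: mid = -1/2, f'(mid) = -11, new interval = [-1/2, 7]
Step 2: mid = 13/4, f'(mid) = -7/2, new interval = [13/4, 7]
Step 3: mid = 41/8, f'(mid) = 1/4, new interval = [13/4, 41/8]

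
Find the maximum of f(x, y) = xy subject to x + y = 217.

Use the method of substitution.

Substitute y = 217 - x into f(x,y) = xy:
g(x) = x(217 - x) = 217x - x^2
g'(x) = 217 - 2x = 0  =>  x = 217/2
y = 217 - 217/2 = 217/2
Maximum value = (217/2) * (217/2) = 47089/4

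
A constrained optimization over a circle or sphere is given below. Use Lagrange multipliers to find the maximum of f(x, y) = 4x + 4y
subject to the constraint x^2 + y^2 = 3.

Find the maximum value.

Set up Lagrange conditions: grad f = lambda * grad g
  4 = 2*lambda*x
  4 = 2*lambda*y
From these: x/y = 4/4, so x = 4t, y = 4t for some t.
Substitute into constraint: (4t)^2 + (4t)^2 = 3
  t^2 * 32 = 3
  t = sqrt(3/32)
Maximum = 4*x + 4*y = (4^2 + 4^2)*t = 32 * sqrt(3/32) = sqrt(96)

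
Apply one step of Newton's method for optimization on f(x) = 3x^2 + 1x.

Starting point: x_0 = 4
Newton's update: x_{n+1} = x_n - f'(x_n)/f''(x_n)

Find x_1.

f(x) = 3x^2 + 1x
f'(x) = 6x + (1), f''(x) = 6
Newton step: x_1 = x_0 - f'(x_0)/f''(x_0)
f'(4) = 25
x_1 = 4 - 25/6 = -1/6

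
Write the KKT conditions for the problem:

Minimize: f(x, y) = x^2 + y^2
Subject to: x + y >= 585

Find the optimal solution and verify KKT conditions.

KKT conditions for min x^2 + y^2 s.t. x + y >= 585:
Stationarity: 2x = mu, 2y = mu
So x = y = mu/2.
Complementary slackness: mu*(x + y - 585) = 0
Primal feasibility: x + y >= 585; dual feasibility: mu >= 0
If mu = 0 then x = y = 0, but 0 + 0 < 585 is infeasible, so the constraint is active.
Constraint active: x + y = 2*(mu/2) = 585 => mu = 585
x = y = 585/2, f = 342225/2
Verify: stationarity 2*(585/2) = 585 = mu; primal 585/2 + 585/2 = 585 >= 585; dual mu = 585 >= 0; complementary slackness 585*(585 - 585) = 0. All KKT conditions hold.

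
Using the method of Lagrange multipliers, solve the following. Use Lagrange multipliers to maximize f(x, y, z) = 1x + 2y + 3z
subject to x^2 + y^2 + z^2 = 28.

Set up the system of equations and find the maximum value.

Lagrange conditions: 1 = 2*lambda*x, 2 = 2*lambda*y, 3 = 2*lambda*z
So x:1 = y:2 = z:3, i.e. x = 1t, y = 2t, z = 3t
Constraint: t^2*(1^2 + 2^2 + 3^2) = 28
  t^2 * 14 = 28  =>  t = sqrt(2)
Maximum = 1*1t + 2*2t + 3*3t = 14*sqrt(2) = sqrt(392)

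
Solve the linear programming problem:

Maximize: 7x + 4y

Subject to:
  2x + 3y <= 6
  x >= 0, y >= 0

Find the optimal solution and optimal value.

The feasible region has vertices at [(0, 0), (3, 0), (0, 2)].
Checking objective 7x + 4y at each vertex:
  (0, 0): 7*0 + 4*0 = 0
  (3, 0): 7*3 + 4*0 = 21
  (0, 2): 7*0 + 4*2 = 8
Maximum is 21 at (3, 0).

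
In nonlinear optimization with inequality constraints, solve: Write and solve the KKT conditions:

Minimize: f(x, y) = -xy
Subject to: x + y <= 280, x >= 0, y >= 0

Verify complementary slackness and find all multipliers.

Problem: min -xy s.t. x + y <= 280 (multiplier lambda), x >= 0 (mu_x), y >= 0 (mu_y)
KKT stationarity: -y + lambda - mu_x = 0, -x + lambda - mu_y = 0, with lambda, mu_x, mu_y >= 0
Complementary slackness: lambda*(x + y - 280) = 0, mu_x*x = 0, mu_y*y = 0
If lambda = 0: y = -mu_x <= 0 and x = -mu_y <= 0 force x = y = 0 with f = 0; but x = y = 140 is feasible with f = -19600 < 0, so this is not the minimum. Hence lambda > 0 and x + y = 280.
Try x > 0, y > 0 (so mu_x = mu_y = 0): y = lambda, x = lambda => x = y = lambda
x + y = 280 => 2*lambda = 280 => lambda = 140
x* = y* = 140 > 0, consistent with mu_x = mu_y = 0.
(Any feasible point with x = 0 or y = 0 has f = 0 > -19600, so the minimum is not on those boundaries.)
min(-xy) = -19600 (i.e. max xy = 19600)
Multipliers: lambda = 140, mu_x = 0, mu_y = 0
Complementary slackness: lambda*(x + y - 280) = 140*(140 + 140 - 280) = 0, mu_x*x = 0*140 = 0, mu_y*y = 0*140 = 0. Satisfied.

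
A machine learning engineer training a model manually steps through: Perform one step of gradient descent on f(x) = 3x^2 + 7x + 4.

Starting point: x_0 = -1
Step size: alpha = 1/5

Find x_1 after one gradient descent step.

f(x) = 3x^2 + 7x + 4
f'(x) = 6x + 7
f'(-1) = 6*-1 + (7) = 1
x_1 = x_0 - alpha * f'(x_0) = -1 - 1/5 * 1 = -6/5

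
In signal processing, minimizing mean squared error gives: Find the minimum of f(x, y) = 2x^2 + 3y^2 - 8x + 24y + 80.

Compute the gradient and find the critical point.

f(x,y) = 2x^2 + 3y^2 - 8x + 24y + 80
df/dx = 4x + (-8) = 0  =>  x = 2
df/dy = 6y + (24) = 0  =>  y = -4
f(2, -4) = 2*(2)^2 + 3*(-4)^2 + -8*(2) + 24*(-4) + 80 = 24
Hessian is diagonal with entries 4, 6 > 0, so this is a minimum.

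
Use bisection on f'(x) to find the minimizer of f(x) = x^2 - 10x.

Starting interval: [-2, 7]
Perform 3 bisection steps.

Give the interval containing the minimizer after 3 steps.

Finding critical point of f(x) = x^2 - 10x using bisection on f'(x) = 2x + -10.
f'(x) = 0 when x = 5.
Starting interval: [-2, 7]
Step 1: mid = 5/2, f'(mid) = -5, new interval = [5/2, 7]
Step 2: mid = 19/4, f'(mid) = -1/2, new interval = [19/4, 7]
Step 3: mid = 47/8, f'(mid) = 7/4, new interval = [19/4, 47/8]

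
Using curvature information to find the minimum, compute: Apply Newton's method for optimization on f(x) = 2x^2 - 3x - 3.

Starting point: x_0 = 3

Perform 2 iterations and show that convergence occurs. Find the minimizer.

f(x) = 2x^2 - 3x - 3, f'(x) = 4x + (-3), f''(x) = 4
Step 1: f'(3) = 9, x_1 = 3 - 9/4 = 3/4
Step 2: f'(3/4) = 0, x_2 = 3/4 (converged)
Newton's method converges in 1 step for quadratics.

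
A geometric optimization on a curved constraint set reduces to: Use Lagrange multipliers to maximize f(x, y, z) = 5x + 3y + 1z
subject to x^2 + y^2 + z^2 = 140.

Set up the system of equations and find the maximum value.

Lagrange conditions: 5 = 2*lambda*x, 3 = 2*lambda*y, 1 = 2*lambda*z
So x:5 = y:3 = z:1, i.e. x = 5t, y = 3t, z = 1t
Constraint: t^2*(5^2 + 3^2 + 1^2) = 140
  t^2 * 35 = 140  =>  t = sqrt(4)
Maximum = 5*5t + 3*3t + 1*1t = 35*sqrt(4) = 70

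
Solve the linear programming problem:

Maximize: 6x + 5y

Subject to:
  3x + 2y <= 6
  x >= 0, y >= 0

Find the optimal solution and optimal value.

The feasible region has vertices at [(0, 0), (2, 0), (0, 3)].
Checking objective 6x + 5y at each vertex:
  (0, 0): 6*0 + 5*0 = 0
  (2, 0): 6*2 + 5*0 = 12
  (0, 3): 6*0 + 5*3 = 15
Maximum is 15 at (0, 3).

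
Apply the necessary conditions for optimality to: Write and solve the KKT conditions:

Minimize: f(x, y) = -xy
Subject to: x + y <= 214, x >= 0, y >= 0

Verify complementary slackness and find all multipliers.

Problem: min -xy s.t. x + y <= 214 (multiplier lambda), x >= 0 (mu_x), y >= 0 (mu_y)
KKT stationarity: -y + lambda - mu_x = 0, -x + lambda - mu_y = 0, with lambda, mu_x, mu_y >= 0
Complementary slackness: lambda*(x + y - 214) = 0, mu_x*x = 0, mu_y*y = 0
If lambda = 0: y = -mu_x <= 0 and x = -mu_y <= 0 force x = y = 0 with f = 0; but x = y = 107 is feasible with f = -11449 < 0, so this is not the minimum. Hence lambda > 0 and x + y = 214.
Try x > 0, y > 0 (so mu_x = mu_y = 0): y = lambda, x = lambda => x = y = lambda
x + y = 214 => 2*lambda = 214 => lambda = 107
x* = y* = 107 > 0, consistent with mu_x = mu_y = 0.
(Any feasible point with x = 0 or y = 0 has f = 0 > -11449, so the minimum is not on those boundaries.)
min(-xy) = -11449 (i.e. max xy = 11449)
Multipliers: lambda = 107, mu_x = 0, mu_y = 0
Complementary slackness: lambda*(x + y - 214) = 107*(107 + 107 - 214) = 0, mu_x*x = 0*107 = 0, mu_y*y = 0*107 = 0. Satisfied.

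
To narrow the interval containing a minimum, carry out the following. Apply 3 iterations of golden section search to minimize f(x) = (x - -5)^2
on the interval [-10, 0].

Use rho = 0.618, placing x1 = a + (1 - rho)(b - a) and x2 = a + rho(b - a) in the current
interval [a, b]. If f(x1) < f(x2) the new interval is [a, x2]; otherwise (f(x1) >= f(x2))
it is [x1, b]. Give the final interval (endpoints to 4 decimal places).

Golden section search for min of f(x) = (x - -5)^2 on [-10, 0].
Each step: x1 = a + (1 - rho)(b - a), x2 = a + rho(b - a); if f(x1) < f(x2) keep [a, x2], otherwise keep [x1, b].
Step 1: [-10.0000, 0.0000], x1=-6.1800 (f=1.3924), x2=-3.8200 (f=1.3924); f(x1) = f(x2) (tie, not '<') => keep [-6.1800, 0.0000]
Step 2: [-6.1800, 0.0000], x1=-3.8192 (f=1.3942), x2=-2.3608 (f=6.9656); f(x1) < f(x2) => keep [-6.1800, -2.3608]
Step 3: [-6.1800, -2.3608], x1=-4.7211 (f=0.0778), x2=-3.8197 (f=1.3931); f(x1) < f(x2) => keep [-6.1800, -3.8197]
Final interval: [-6.1800, -3.8197]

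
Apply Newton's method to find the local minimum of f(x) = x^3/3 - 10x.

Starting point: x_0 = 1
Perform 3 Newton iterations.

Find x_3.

f(x) = x^3/3 - 10x
f'(x) = x^2 - 10, f''(x) = 2x
Newton update: x_{n+1} = x_n - (x_n^2 - 10)/(2*x_n)
Step 1: x_0 = 1, f'=-9, f''=2, x_1 = 11/2
Step 2: x_1 = 11/2, f'=81/4, f''=11, x_2 = 161/44
Step 3: x_2 = 161/44, f'=6561/1936, f''=161/22, x_3 = 45281/14168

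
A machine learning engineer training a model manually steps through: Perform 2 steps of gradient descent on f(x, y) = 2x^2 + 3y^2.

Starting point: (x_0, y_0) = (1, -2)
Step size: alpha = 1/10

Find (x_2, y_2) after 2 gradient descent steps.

f(x,y) = 2x^2 + 3y^2
grad_x = 4x + 0y, grad_y = 6y + 0x
Step 1: grad = (4, -12), (3/5, -4/5)
Step 2: grad = (12/5, -24/5), (9/25, -8/25)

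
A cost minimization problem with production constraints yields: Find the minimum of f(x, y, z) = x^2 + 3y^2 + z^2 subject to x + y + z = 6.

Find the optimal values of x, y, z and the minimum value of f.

Using Lagrange multipliers on f = x^2 + 3y^2 + z^2 with constraint x + y + z = 6:
Conditions: 2*1*x = lambda, 2*3*y = lambda, 2*1*z = lambda
So x = lambda/2, y = lambda/6, z = lambda/2
Substituting into constraint: lambda * (7/6) = 6
lambda = 36/7
x = 18/7, y = 6/7, z = 18/7
Minimum value = 108/7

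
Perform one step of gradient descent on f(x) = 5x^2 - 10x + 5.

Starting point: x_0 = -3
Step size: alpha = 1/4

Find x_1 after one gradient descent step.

f(x) = 5x^2 - 10x + 5
f'(x) = 10x - 10
f'(-3) = 10*-3 + (-10) = -40
x_1 = x_0 - alpha * f'(x_0) = -3 - 1/4 * -40 = 7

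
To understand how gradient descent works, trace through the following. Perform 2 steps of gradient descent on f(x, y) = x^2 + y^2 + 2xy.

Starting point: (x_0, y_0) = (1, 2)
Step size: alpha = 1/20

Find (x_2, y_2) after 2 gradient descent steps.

f(x,y) = x^2 + y^2 + 2xy
grad_x = 2x + 2y, grad_y = 2y + 2x
Step 1: grad = (6, 6), (7/10, 17/10)
Step 2: grad = (24/5, 24/5), (23/50, 73/50)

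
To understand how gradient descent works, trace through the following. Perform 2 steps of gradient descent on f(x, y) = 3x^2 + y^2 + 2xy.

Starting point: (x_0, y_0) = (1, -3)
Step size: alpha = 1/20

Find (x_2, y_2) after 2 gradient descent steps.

f(x,y) = 3x^2 + y^2 + 2xy
grad_x = 6x + 2y, grad_y = 2y + 2x
Step 1: grad = (0, -4), (1, -14/5)
Step 2: grad = (2/5, -18/5), (49/50, -131/50)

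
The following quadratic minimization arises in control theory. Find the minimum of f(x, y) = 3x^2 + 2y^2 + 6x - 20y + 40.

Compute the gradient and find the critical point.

f(x,y) = 3x^2 + 2y^2 + 6x - 20y + 40
df/dx = 6x + (6) = 0  =>  x = -1
df/dy = 4y + (-20) = 0  =>  y = 5
f(-1, 5) = 3*(-1)^2 + 2*(5)^2 + 6*(-1) + -20*(5) + 40 = -13
Hessian is diagonal with entries 6, 4 > 0, so this is a minimum.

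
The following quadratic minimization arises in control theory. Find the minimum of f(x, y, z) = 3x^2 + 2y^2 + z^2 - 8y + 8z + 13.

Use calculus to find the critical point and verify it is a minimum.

f(x,y,z) = 3x^2 + 2y^2 + z^2 - 8y + 8z + 13
df/dx = 6x + (0) = 0 => x = 0
df/dy = 4y + (-8) = 0 => y = 2
df/dz = 2z + (8) = 0 => z = -4
f(0,2,-4) = 3*(0)^2 + 2*(2)^2 + 1*(-4)^2 + -8*(2) + 8*(-4) + 13 = -11
Hessian is diagonal with entries 6, 4, 2 > 0, confirmed minimum.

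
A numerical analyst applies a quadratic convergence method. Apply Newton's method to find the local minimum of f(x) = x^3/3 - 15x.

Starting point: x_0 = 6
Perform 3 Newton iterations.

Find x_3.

f(x) = x^3/3 - 15x
f'(x) = x^2 - 15, f''(x) = 2x
Newton update: x_{n+1} = x_n - (x_n^2 - 15)/(2*x_n)
Step 1: x_0 = 6, f'=21, f''=12, x_1 = 17/4
Step 2: x_1 = 17/4, f'=49/16, f''=17/2, x_2 = 529/136
Step 3: x_2 = 529/136, f'=2401/18496, f''=529/68, x_3 = 557281/143888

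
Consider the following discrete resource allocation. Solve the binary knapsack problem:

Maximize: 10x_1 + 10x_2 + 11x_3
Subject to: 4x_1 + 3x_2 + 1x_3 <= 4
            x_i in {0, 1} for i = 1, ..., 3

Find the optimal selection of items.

Items: item 1 (v=10, w=4), item 2 (v=10, w=3), item 3 (v=11, w=1)
Capacity: 4
Checking all 8 subsets (w = total weight, v = total value):
  {}: w = 0, v = 0
  {1}: w = 4, v = 10
  {2}: w = 3, v = 10
  {3}: w = 1, v = 11
  {1, 2}: w = 7 > 4, infeasible
  {1, 3}: w = 5 > 4, infeasible
  {2, 3}: w = 4, v = 21
  {1, 2, 3}: w = 8 > 4, infeasible
Best feasible subset: items [2, 3]
Total weight: 4 <= 4, total value: 21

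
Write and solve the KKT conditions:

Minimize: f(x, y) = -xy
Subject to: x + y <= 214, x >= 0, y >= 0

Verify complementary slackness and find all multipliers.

Problem: min -xy s.t. x + y <= 214 (multiplier lambda), x >= 0 (mu_x), y >= 0 (mu_y)
KKT stationarity: -y + lambda - mu_x = 0, -x + lambda - mu_y = 0, with lambda, mu_x, mu_y >= 0
Complementary slackness: lambda*(x + y - 214) = 0, mu_x*x = 0, mu_y*y = 0
If lambda = 0: y = -mu_x <= 0 and x = -mu_y <= 0 force x = y = 0 with f = 0; but x = y = 107 is feasible with f = -11449 < 0, so this is not the minimum. Hence lambda > 0 and x + y = 214.
Try x > 0, y > 0 (so mu_x = mu_y = 0): y = lambda, x = lambda => x = y = lambda
x + y = 214 => 2*lambda = 214 => lambda = 107
x* = y* = 107 > 0, consistent with mu_x = mu_y = 0.
(Any feasible point with x = 0 or y = 0 has f = 0 > -11449, so the minimum is not on those boundaries.)
min(-xy) = -11449 (i.e. max xy = 11449)
Multipliers: lambda = 107, mu_x = 0, mu_y = 0
Complementary slackness: lambda*(x + y - 214) = 107*(107 + 107 - 214) = 0, mu_x*x = 0*107 = 0, mu_y*y = 0*107 = 0. Satisfied.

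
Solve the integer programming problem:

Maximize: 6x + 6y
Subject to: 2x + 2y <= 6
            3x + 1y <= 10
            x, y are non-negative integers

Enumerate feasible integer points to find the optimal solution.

Constraint 1: 2x + 2y <= 6
Constraint 2: 3x + 1y <= 10
Feasible x range (need y >= 0): 0 <= x <= min(6/2, 10/3) => x in {0, ..., 3}.
Enumerate feasible integer points row by row (the coefficient of y is 6 > 0, so for each x the largest feasible y gives the best value):
  x = 0: y <= min((6 - 2*0)/2, (10 - 3*0)/1) => y in {0, ..., 3}; best 6*0 + 6*3 = 18
  x = 1: y <= min((6 - 2*1)/2, (10 - 3*1)/1) => y in {0, ..., 2}; best 6*1 + 6*2 = 18
  x = 2: y <= min((6 - 2*2)/2, (10 - 3*2)/1) => y in {0, ..., 1}; best 6*2 + 6*1 = 18
  x = 3: y <= min((6 - 2*3)/2, (10 - 3*3)/1) => y in {0}; best 6*3 + 6*0 = 18
The maximum 6x + 6y = 18 is achieved at x = 0, y = 3.
(The same value 18 is also attained at (1, 2), (2, 1), (3, 0).)
Check: 2*0 + 2*3 = 6 <= 6 and 3*0 + 1*3 = 3 <= 10.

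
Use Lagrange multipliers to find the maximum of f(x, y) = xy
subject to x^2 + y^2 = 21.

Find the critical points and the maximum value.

Lagrange conditions: y = 2*lambda*x and x = 2*lambda*y
If x = 0 then y = 0, violating the constraint, so x, y != 0.
Dividing: y/x = x/y => x^2 = y^2 => y = x or y = -x
Constraint: 2x^2 = 21 => x^2 = 21/2 => x = +/-sqrt(21/2)
Critical points: (sqrt(21/2), sqrt(21/2)), (-sqrt(21/2), -sqrt(21/2)), (sqrt(21/2), -sqrt(21/2)), (-sqrt(21/2), sqrt(21/2))
  y = x:  xy = x^2 = 21/2  at (sqrt(21/2), sqrt(21/2)) and (-sqrt(21/2), -sqrt(21/2))
  y = -x: xy = -x^2 = -21/2 at (sqrt(21/2), -sqrt(21/2)) and (-sqrt(21/2), sqrt(21/2))
Maximum xy = 21/2 at (sqrt(21/2), sqrt(21/2)) and (-sqrt(21/2), -sqrt(21/2))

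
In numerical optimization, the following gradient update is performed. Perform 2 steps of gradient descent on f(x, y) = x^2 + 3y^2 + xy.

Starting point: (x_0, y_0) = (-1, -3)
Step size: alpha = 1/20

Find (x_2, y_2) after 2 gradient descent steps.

f(x,y) = x^2 + 3y^2 + xy
grad_x = 2x + 1y, grad_y = 6y + 1x
Step 1: grad = (-5, -19), (-3/4, -41/20)
Step 2: grad = (-71/20, -261/20), (-229/400, -559/400)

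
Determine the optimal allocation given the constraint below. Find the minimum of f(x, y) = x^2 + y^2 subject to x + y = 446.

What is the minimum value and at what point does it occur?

Substitute y = 446 - x into f(x,y) = x^2 + y^2:
g(x) = x^2 + (446 - x)^2 = 2x^2 - 892x + 198916
g'(x) = 4x - 892 = 0  =>  x = 223
y = 446 - 223 = 223
Minimum value = 223^2 + 223^2 = 99458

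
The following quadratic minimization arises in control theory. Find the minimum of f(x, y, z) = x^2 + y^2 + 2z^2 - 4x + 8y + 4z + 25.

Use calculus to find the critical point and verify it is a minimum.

f(x,y,z) = x^2 + y^2 + 2z^2 - 4x + 8y + 4z + 25
df/dx = 2x + (-4) = 0 => x = 2
df/dy = 2y + (8) = 0 => y = -4
df/dz = 4z + (4) = 0 => z = -1
f(2,-4,-1) = 1*(2)^2 + 1*(-4)^2 + 2*(-1)^2 + -4*(2) + 8*(-4) + 4*(-1) + 25 = 3
Hessian is diagonal with entries 2, 2, 4 > 0, confirmed minimum.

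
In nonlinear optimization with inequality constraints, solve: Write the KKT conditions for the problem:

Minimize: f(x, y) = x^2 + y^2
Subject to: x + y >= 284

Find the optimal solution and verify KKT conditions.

KKT conditions for min x^2 + y^2 s.t. x + y >= 284:
Stationarity: 2x = mu, 2y = mu
So x = y = mu/2.
Complementary slackness: mu*(x + y - 284) = 0
Primal feasibility: x + y >= 284; dual feasibility: mu >= 0
If mu = 0 then x = y = 0, but 0 + 0 < 284 is infeasible, so the constraint is active.
Constraint active: x + y = 2*(mu/2) = 284 => mu = 284
x = y = 142, f = 40328
Verify: stationarity 2*142 = 284 = mu; primal 142 + 142 = 284 >= 284; dual mu = 284 >= 0; complementary slackness 284*(284 - 284) = 0. All KKT conditions hold.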